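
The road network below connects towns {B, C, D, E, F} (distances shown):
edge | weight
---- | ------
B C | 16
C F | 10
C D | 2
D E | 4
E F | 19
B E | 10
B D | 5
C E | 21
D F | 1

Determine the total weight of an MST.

Kruskal: consider edges lightest-first.
D F (1): add — endpoints in different components.
C D (2): add — endpoints in different components.
D E (4): add — endpoints in different components.
B D (5): add — endpoints in different components.
MST edges: D F, C D, D E, B D; total weight 1+2+4+5 = 12.

12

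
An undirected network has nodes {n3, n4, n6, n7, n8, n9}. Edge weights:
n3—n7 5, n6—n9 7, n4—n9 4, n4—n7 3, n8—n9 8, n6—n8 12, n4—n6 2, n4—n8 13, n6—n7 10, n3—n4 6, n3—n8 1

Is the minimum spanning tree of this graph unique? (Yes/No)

Kruskal's algorithm — process edges by increasing weight (ties by edge label):
n3—n8 (1): add. Components now {n7} {n3,n8} {n9} {n4} {n6}
n4—n6 (2): add. Components now {n7} {n3,n8} {n9} {n4,n6}
n4—n7 (3): add. Components now {n4,n6,n7} {n3,n8} {n9}
n4—n9 (4): add. Components now {n4,n6,n7,n9} {n3,n8}
n3—n7 (5): add. Components now {n3,n4,n6,n7,n8,n9}
Every non-tree edge has weight strictly greater than the heaviest edge on the tree path between its endpoints, so the MST is unique.

Yes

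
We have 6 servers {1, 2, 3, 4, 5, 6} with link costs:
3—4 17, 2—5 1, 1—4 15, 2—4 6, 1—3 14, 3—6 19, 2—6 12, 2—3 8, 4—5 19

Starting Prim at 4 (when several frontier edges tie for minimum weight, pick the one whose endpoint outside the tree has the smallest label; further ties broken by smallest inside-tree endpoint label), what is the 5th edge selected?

1-3

Grow the tree from 4 using Prim:
Step 1: cheapest edge leaving the tree is 2—4 (6); add 2.
Step 2: cheapest edge leaving the tree is 2—5 (1); add 5.
Step 3: cheapest edge leaving the tree is 2—3 (8); add 3.
Step 4: cheapest edge leaving the tree is 2—6 (12); add 6.
Step 5: cheapest edge leaving the tree is 1—3 (14); add 1.
The 5th edge added is 1—3.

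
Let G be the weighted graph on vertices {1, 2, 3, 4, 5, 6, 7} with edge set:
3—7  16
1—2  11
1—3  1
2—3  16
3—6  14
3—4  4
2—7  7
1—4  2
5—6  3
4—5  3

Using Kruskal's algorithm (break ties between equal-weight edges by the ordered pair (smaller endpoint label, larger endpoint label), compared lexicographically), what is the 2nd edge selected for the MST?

1-4

Kruskal's algorithm — process edges by increasing weight (ties by edge label):
1—3 (1): add. Components now {1,3} {2} {4} {5} {6} {7}
1—4 (2): add. Components now {1,3,4} {2} {5} {6} {7}
4—5 (3): add. Components now {1,3,4,5} {2} {6} {7}
5—6 (3): add. Components now {1,3,4,5,6} {2} {7}
3—4 (4): skip — 3 and 4 already connected.
2—7 (7): add. Components now {1,3,4,5,6} {2,7}
1—2 (11): add. Components now {1,2,3,4,5,6,7}
The 2nd edge added is 1—4.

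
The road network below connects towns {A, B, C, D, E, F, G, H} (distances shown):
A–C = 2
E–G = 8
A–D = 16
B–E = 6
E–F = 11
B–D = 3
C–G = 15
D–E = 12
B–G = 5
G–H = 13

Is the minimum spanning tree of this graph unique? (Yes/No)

Yes

Kruskal's algorithm — process edges by increasing weight (ties by edge label):
A–C (2): add — endpoints in different components.
B–D (3): add — endpoints in different components.
B–G (5): add — endpoints in different components.
B–E (6): add — endpoints in different components.
E–G (8): skip — E and G already connected.
E–F (11): add — endpoints in different components.
D–E (12): skip — D and E already connected.
G–H (13): add — endpoints in different components.
C–G (15): add — endpoints in different components.
Every non-tree edge has weight strictly greater than the heaviest edge on the tree path between its endpoints, so the MST is unique.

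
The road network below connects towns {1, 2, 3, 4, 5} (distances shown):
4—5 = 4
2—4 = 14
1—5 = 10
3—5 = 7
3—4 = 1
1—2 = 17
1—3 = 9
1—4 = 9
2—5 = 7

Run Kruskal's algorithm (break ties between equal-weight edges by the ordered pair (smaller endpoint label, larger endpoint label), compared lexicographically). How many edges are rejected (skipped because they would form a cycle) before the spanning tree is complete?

1

Kruskal: consider edges lightest-first.
3—4 (1): add — endpoints in different components.
4—5 (4): add — endpoints in different components.
2—5 (7): add — endpoints in different components.
3—5 (7): skip — 3 and 5 already connected.
1—3 (9): add — endpoints in different components.
Edges rejected before the tree was complete: 1.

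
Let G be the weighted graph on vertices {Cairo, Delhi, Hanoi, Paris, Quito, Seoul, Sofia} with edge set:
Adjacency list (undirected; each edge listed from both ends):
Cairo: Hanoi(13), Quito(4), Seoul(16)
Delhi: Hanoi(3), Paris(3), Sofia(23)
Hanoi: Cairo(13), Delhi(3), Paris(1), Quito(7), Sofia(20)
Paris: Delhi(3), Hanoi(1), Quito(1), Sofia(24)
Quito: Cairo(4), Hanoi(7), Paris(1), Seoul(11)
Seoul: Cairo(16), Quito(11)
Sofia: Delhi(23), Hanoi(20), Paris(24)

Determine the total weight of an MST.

Prim, starting at Paris.
Step 1: frontier [Hanoi—Paris 1, Paris—Quito 1, Delhi—Paris 3, Paris—Sofia 24] → take Hanoi—Paris (1); add Hanoi.
Step 2: frontier [Delhi—Hanoi 3, Hanoi—Quito 7, Cairo—Hanoi 13, Hanoi—Sofia 20, Paris—Quito 1, Delhi—Paris 3, Paris—Sofia 24] → take Paris—Quito (1); add Quito.
Step 3: frontier [Delhi—Hanoi 3, Cairo—Hanoi 13, Hanoi—Sofia 20, Delhi—Paris 3, Paris—Sofia 24, Cairo—Quito 4, Quito—Seoul 11] → take Delhi—Hanoi (3); add Delhi.
Step 4: frontier [Delhi—Sofia 23, Cairo—Hanoi 13, Hanoi—Sofia 20, Paris—Sofia 24, Cairo—Quito 4, Quito—Seoul 11] → take Cairo—Quito (4); add Cairo.
Step 5: frontier [Cairo—Seoul 16, Delhi—Sofia 23, Hanoi—Sofia 20, Paris—Sofia 24, Quito—Seoul 11] → take Quito—Seoul (11); add Seoul.
Step 6: frontier [Delhi—Sofia 23, Hanoi—Sofia 20, Paris—Sofia 24] → take Hanoi—Sofia (20); add Sofia.
MST edges: Hanoi—Paris, Paris—Quito, Delhi—Hanoi, Cairo—Quito, Quito—Seoul, Hanoi—Sofia; total weight 1+1+3+4+11+20 = 40.

40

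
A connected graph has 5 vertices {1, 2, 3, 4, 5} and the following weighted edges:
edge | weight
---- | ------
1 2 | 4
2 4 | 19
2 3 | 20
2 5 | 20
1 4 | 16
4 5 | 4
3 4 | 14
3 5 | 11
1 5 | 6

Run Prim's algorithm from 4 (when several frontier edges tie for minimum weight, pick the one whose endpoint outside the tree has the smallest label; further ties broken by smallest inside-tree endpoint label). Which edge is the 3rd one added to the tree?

Grow the tree from 4 using Prim:
Step 1: frontier [4 5 4, 3 4 14, 1 4 16, 2 4 19] → take 4 5 (4); add 5.
Step 2: frontier [3 4 14, 1 4 16, 2 4 19, 1 5 6, 3 5 11, 2 5 20] → take 1 5 (6); add 1.
Step 3: frontier [1 2 4, 3 4 14, 2 4 19, 3 5 11, 2 5 20] → take 1 2 (4); add 2.
Step 4: frontier [2 3 20, 3 4 14, 3 5 11] → take 3 5 (11); add 3.
The 3rd edge added is 1 2.

1-2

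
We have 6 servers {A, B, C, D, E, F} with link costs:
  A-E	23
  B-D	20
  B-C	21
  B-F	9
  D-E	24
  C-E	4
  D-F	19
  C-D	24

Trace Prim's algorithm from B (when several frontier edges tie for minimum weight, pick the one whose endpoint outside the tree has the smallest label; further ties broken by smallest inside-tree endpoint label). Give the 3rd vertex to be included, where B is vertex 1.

Grow the tree from B using Prim:
Step 1: frontier [B-F 9, B-D 20, B-C 21] → take B-F (9); add F.
Step 2: frontier [B-D 20, B-C 21, D-F 19] → take D-F (19); add D.
Step 3: frontier [B-C 21, C-D 24, D-E 24] → take B-C (21); add C.
Step 4: frontier [C-E 4, D-E 24] → take C-E (4); add E.
Step 5: frontier [A-E 23] → take A-E (23); add A.
Vertex order: B, F, D, C, E, A. The 3rd vertex is D.

D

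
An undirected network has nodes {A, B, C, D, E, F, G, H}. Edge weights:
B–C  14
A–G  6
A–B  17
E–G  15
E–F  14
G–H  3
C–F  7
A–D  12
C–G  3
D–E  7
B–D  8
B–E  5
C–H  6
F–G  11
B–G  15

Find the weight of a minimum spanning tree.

43

Sort edges by weight, then run Kruskal:
C–G (3): add — endpoints in different components.
G–H (3): add — endpoints in different components.
B–E (5): add — endpoints in different components.
A–G (6): add — endpoints in different components.
C–H (6): skip — C and H already connected.
C–F (7): add — endpoints in different components.
D–E (7): add — endpoints in different components.
B–D (8): skip — B and D already connected.
F–G (11): skip — F and G already connected.
A–D (12): add — endpoints in different components.
MST edges: C–G, G–H, B–E, A–G, C–F, D–E, A–D; total weight 3+3+5+6+7+7+12 = 43.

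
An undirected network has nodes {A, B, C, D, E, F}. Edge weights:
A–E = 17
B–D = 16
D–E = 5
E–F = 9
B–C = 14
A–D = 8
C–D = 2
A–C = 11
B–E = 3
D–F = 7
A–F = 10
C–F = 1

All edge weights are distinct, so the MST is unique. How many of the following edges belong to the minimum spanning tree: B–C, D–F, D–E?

Kruskal's algorithm — process edges by increasing weight (ties by edge label):
C–F (1): add. Components now {A} {B} {C,F} {D} {E}
C–D (2): add. Components now {A} {B} {C,D,F} {E}
B–E (3): add. Components now {A} {B,E} {C,D,F}
D–E (5): add. Components now {A} {B,C,D,E,F}
D–F (7): skip — D and F already connected.
A–D (8): add. Components now {A,B,C,D,E,F}
MST edge set: {C–F, C–D, B–E, D–E, A–D}.
Of the listed edges, {D–E} are in the MST → 1.

1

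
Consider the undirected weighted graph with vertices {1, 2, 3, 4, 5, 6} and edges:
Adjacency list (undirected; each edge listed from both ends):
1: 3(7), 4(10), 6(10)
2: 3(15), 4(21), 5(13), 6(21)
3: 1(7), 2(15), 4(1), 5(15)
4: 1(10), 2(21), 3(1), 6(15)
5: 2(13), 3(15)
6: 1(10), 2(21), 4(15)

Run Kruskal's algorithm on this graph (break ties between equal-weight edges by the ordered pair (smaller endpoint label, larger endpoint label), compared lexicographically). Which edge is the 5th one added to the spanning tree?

Sort edges by weight, then run Kruskal:
3-4 (1): add. Components now {1} {2} {3,4} {5} {6}
1-3 (7): add. Components now {1,3,4} {2} {5} {6}
1-4 (10): skip — 1 and 4 already connected.
1-6 (10): add. Components now {1,3,4,6} {2} {5}
2-5 (13): add. Components now {1,3,4,6} {2,5}
2-3 (15): add. Components now {1,2,3,4,5,6}
The 5th edge added is 2-3.

2-3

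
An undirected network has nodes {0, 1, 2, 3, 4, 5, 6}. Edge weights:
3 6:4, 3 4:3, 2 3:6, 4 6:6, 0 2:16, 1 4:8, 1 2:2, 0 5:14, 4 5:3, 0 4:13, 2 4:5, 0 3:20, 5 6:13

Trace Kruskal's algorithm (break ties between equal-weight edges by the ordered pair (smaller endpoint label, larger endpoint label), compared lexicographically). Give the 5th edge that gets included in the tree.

Kruskal's algorithm — process edges by increasing weight (ties by edge label):
1 2 (2): add — endpoints in different components.
3 4 (3): add — endpoints in different components.
4 5 (3): add — endpoints in different components.
3 6 (4): add — endpoints in different components.
2 4 (5): add — endpoints in different components.
2 3 (6): skip — 2 and 3 already connected.
4 6 (6): skip — 4 and 6 already connected.
1 4 (8): skip — 1 and 4 already connected.
0 4 (13): add — endpoints in different components.
The 5th edge added is 2 4.

2-4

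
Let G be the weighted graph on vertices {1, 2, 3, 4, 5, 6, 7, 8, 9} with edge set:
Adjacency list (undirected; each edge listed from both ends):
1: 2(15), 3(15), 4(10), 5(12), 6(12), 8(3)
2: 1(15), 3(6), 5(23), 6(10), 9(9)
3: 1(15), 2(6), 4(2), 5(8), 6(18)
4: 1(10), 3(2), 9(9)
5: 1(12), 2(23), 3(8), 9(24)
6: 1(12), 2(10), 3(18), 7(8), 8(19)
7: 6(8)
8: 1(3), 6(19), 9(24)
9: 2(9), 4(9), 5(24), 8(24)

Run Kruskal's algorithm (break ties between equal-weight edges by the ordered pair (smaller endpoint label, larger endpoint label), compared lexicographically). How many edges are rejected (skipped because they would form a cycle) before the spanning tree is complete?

Kruskal's algorithm — process edges by increasing weight (ties by edge label):
3 4 (2): add — endpoints in different components.
1 8 (3): add — endpoints in different components.
2 3 (6): add — endpoints in different components.
3 5 (8): add — endpoints in different components.
6 7 (8): add — endpoints in different components.
2 9 (9): add — endpoints in different components.
4 9 (9): skip — 4 and 9 already connected.
1 4 (10): add — endpoints in different components.
2 6 (10): add — endpoints in different components.
Edges rejected before the tree was complete: 1.

1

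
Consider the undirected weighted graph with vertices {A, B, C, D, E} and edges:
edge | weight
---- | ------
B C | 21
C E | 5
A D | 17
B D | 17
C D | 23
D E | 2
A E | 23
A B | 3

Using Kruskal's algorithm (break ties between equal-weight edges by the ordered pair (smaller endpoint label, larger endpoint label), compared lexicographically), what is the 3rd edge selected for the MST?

C-E

Sort edges by weight, then run Kruskal:
D E (2): add — endpoints in different components.
A B (3): add — endpoints in different components.
C E (5): add — endpoints in different components.
A D (17): add — endpoints in different components.
The 3rd edge added is C E.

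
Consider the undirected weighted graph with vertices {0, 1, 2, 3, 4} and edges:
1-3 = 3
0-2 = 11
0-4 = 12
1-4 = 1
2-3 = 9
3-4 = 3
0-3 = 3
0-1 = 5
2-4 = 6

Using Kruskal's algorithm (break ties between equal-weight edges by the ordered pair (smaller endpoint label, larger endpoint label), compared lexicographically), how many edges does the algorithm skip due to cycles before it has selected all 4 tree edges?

2

Kruskal: consider edges lightest-first.
1-4 (1): add. Components now {0} {1,4} {2} {3}
0-3 (3): add. Components now {0,3} {1,4} {2}
1-3 (3): add. Components now {0,1,3,4} {2}
3-4 (3): skip — 3 and 4 already connected.
0-1 (5): skip — 0 and 1 already connected.
2-4 (6): add. Components now {0,1,2,3,4}
Edges rejected before the tree was complete: 2.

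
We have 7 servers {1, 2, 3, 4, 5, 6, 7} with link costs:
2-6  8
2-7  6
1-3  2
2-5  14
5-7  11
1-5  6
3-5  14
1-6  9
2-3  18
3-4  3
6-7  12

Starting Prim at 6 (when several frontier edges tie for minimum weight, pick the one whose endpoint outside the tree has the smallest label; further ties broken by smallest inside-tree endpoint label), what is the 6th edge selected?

1-5

Prim's algorithm from 6:
Step 1: cheapest edge leaving the tree is 2-6 (8); add 2.
Step 2: cheapest edge leaving the tree is 2-7 (6); add 7.
Step 3: cheapest edge leaving the tree is 1-6 (9); add 1.
Step 4: cheapest edge leaving the tree is 1-3 (2); add 3.
Step 5: cheapest edge leaving the tree is 3-4 (3); add 4.
Step 6: cheapest edge leaving the tree is 1-5 (6); add 5.
The 6th edge added is 1-5.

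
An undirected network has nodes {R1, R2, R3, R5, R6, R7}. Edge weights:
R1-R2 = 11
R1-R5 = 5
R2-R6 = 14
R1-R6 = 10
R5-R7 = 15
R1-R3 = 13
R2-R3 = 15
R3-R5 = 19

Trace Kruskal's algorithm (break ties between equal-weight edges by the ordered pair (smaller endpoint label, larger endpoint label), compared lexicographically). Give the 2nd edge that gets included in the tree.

Kruskal: consider edges lightest-first.
R1-R5 (5): add — endpoints in different components.
R1-R6 (10): add — endpoints in different components.
R1-R2 (11): add — endpoints in different components.
R1-R3 (13): add — endpoints in different components.
R2-R6 (14): skip — R6 and R2 already connected.
R2-R3 (15): skip — R3 and R2 already connected.
R5-R7 (15): add — endpoints in different components.
The 2nd edge added is R1-R6.

R1-R6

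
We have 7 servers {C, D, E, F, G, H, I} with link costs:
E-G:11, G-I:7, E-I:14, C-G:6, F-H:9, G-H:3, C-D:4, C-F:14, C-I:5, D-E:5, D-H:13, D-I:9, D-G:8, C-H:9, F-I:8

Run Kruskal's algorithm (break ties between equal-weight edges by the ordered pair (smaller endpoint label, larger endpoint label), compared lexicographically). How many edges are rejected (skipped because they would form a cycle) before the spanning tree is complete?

2

Sort edges by weight, then run Kruskal:
G-H (3): add. Components now {C} {D} {E} {F} {G,H} {I}
C-D (4): add. Components now {C,D} {E} {F} {G,H} {I}
C-I (5): add. Components now {C,D,I} {E} {F} {G,H}
D-E (5): add. Components now {C,D,E,I} {F} {G,H}
C-G (6): add. Components now {C,D,E,G,H,I} {F}
G-I (7): skip — G and I already connected.
D-G (8): skip — D and G already connected.
F-I (8): add. Components now {C,D,E,F,G,H,I}
Edges rejected before the tree was complete: 2.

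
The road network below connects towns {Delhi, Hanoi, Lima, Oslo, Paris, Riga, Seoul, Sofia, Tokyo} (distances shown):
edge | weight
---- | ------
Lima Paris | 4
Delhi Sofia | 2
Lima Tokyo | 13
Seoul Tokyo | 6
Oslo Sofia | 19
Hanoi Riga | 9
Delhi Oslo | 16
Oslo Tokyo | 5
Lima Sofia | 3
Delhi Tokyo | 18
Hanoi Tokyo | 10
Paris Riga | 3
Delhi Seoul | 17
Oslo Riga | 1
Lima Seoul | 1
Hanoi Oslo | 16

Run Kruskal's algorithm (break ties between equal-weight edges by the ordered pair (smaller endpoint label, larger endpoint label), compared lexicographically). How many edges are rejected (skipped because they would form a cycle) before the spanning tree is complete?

Kruskal's algorithm — process edges by increasing weight (ties by edge label):
Lima Seoul (1): add — endpoints in different components.
Oslo Riga (1): add — endpoints in different components.
Delhi Sofia (2): add — endpoints in different components.
Lima Sofia (3): add — endpoints in different components.
Paris Riga (3): add — endpoints in different components.
Lima Paris (4): add — endpoints in different components.
Oslo Tokyo (5): add — endpoints in different components.
Seoul Tokyo (6): skip — Tokyo and Seoul already connected.
Hanoi Riga (9): add — endpoints in different components.
Edges rejected before the tree was complete: 1.

1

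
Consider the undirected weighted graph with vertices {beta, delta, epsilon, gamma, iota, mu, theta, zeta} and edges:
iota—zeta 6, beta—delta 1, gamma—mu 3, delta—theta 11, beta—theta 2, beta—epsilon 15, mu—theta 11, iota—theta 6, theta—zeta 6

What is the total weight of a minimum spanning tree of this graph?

44

Prim's algorithm from delta:
Step 1: cheapest edge leaving the tree is beta—delta (1); add beta.
Step 2: cheapest edge leaving the tree is beta—theta (2); add theta.
Step 3: cheapest edge leaving the tree is iota—theta (6); add iota.
Step 4: cheapest edge leaving the tree is iota—zeta (6); add zeta.
Step 5: cheapest edge leaving the tree is mu—theta (11); add mu.
Step 6: cheapest edge leaving the tree is gamma—mu (3); add gamma.
Step 7: cheapest edge leaving the tree is beta—epsilon (15); add epsilon.
MST edges: beta—delta, beta—theta, iota—theta, iota—zeta, mu—theta, gamma—mu, beta—epsilon; total weight 1+2+6+6+11+3+15 = 44.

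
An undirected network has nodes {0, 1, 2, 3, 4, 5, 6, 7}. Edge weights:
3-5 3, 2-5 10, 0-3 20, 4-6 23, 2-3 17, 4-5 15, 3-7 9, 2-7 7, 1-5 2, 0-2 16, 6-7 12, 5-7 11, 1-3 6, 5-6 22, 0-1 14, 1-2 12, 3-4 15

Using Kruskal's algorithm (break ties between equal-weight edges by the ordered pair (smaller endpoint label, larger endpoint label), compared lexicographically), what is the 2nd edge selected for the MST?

Kruskal: consider edges lightest-first.
1-5 (2): add — endpoints in different components.
3-5 (3): add — endpoints in different components.
1-3 (6): skip — 1 and 3 already connected.
2-7 (7): add — endpoints in different components.
3-7 (9): add — endpoints in different components.
2-5 (10): skip — 2 and 5 already connected.
5-7 (11): skip — 5 and 7 already connected.
1-2 (12): skip — 1 and 2 already connected.
6-7 (12): add — endpoints in different components.
0-1 (14): add — endpoints in different components.
3-4 (15): add — endpoints in different components.
The 2nd edge added is 3-5.

3-5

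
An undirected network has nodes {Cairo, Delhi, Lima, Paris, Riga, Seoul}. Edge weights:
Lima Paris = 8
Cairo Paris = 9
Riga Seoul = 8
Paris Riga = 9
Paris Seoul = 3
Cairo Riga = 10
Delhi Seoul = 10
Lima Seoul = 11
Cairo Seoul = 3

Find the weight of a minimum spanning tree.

32

Sort edges by weight, then run Kruskal:
Cairo Seoul (3): add. Components now {Cairo,Seoul} {Riga} {Delhi} {Lima} {Paris}
Paris Seoul (3): add. Components now {Cairo,Paris,Seoul} {Riga} {Delhi} {Lima}
Lima Paris (8): add. Components now {Cairo,Lima,Paris,Seoul} {Riga} {Delhi}
Riga Seoul (8): add. Components now {Cairo,Lima,Paris,Riga,Seoul} {Delhi}
Cairo Paris (9): skip — Cairo and Paris already connected.
Paris Riga (9): skip — Riga and Paris already connected.
Cairo Riga (10): skip — Riga and Cairo already connected.
Delhi Seoul (10): add. Components now {Cairo,Delhi,Lima,Paris,Riga,Seoul}
MST edges: Cairo Seoul, Paris Seoul, Lima Paris, Riga Seoul, Delhi Seoul; total weight 3+3+8+8+10 = 32.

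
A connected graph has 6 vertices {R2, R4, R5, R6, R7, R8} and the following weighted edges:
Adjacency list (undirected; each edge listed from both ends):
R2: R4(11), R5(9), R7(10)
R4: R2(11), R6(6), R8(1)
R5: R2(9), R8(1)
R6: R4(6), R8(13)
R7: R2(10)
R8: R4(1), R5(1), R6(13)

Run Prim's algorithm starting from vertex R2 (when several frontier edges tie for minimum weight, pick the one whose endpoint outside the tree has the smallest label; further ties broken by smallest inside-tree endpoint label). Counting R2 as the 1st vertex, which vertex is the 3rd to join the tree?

Grow the tree from R2 using Prim:
Step 1: frontier [R2 R5 9, R2 R7 10, R2 R4 11] → take R2 R5 (9); add R5.
Step 2: frontier [R2 R7 10, R2 R4 11, R5 R8 1] → take R5 R8 (1); add R8.
Step 3: frontier [R2 R7 10, R2 R4 11, R4 R8 1, R6 R8 13] → take R4 R8 (1); add R4.
Step 4: frontier [R2 R7 10, R4 R6 6, R6 R8 13] → take R4 R6 (6); add R6.
Step 5: frontier [R2 R7 10] → take R2 R7 (10); add R7.
Vertex order: R2, R5, R8, R4, R6, R7. The 3rd vertex is R8.

R8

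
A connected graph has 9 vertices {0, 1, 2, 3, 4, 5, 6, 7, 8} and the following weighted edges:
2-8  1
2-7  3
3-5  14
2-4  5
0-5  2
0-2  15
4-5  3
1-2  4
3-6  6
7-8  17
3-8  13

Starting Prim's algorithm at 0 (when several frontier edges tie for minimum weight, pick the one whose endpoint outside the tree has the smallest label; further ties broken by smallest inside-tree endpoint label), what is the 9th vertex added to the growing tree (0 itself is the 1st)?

Grow the tree from 0 using Prim:
Step 1: frontier [0-5 2, 0-2 15] → take 0-5 (2); add 5.
Step 2: frontier [0-2 15, 4-5 3, 3-5 14] → take 4-5 (3); add 4.
Step 3: frontier [0-2 15, 2-4 5, 3-5 14] → take 2-4 (5); add 2.
Step 4: frontier [2-8 1, 2-7 3, 1-2 4, 3-5 14] → take 2-8 (1); add 8.
Step 5: frontier [2-7 3, 1-2 4, 3-5 14, 3-8 13, 7-8 17] → take 2-7 (3); add 7.
Step 6: frontier [1-2 4, 3-5 14, 3-8 13] → take 1-2 (4); add 1.
Step 7: frontier [3-5 14, 3-8 13] → take 3-8 (13); add 3.
Step 8: frontier [3-6 6] → take 3-6 (6); add 6.
Vertex order: 0, 5, 4, 2, 8, 7, 1, 3, 6. The 9th vertex is 6.

6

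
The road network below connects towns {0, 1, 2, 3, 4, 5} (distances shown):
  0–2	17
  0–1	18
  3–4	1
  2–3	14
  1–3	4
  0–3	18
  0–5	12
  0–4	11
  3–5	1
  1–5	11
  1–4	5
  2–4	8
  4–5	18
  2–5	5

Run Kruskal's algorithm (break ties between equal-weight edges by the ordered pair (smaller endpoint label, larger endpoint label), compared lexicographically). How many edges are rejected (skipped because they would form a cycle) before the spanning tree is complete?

2

Sort edges by weight, then run Kruskal:
3–4 (1): add. Components now {0} {1} {2} {3,4} {5}
3–5 (1): add. Components now {0} {1} {2} {3,4,5}
1–3 (4): add. Components now {0} {1,3,4,5} {2}
1–4 (5): skip — 1 and 4 already connected.
2–5 (5): add. Components now {0} {1,2,3,4,5}
2–4 (8): skip — 2 and 4 already connected.
0–4 (11): add. Components now {0,1,2,3,4,5}
Edges rejected before the tree was complete: 2.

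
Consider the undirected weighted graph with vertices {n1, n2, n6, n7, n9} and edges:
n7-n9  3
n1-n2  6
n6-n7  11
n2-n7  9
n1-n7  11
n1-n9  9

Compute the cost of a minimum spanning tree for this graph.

29

Sort edges by weight, then run Kruskal:
n7-n9 (3): add — endpoints in different components.
n1-n2 (6): add — endpoints in different components.
n1-n9 (9): add — endpoints in different components.
n2-n7 (9): skip — n2 and n7 already connected.
n1-n7 (11): skip — n7 and n1 already connected.
n6-n7 (11): add — endpoints in different components.
MST edges: n7-n9, n1-n2, n1-n9, n6-n7; total weight 3+6+9+11 = 29.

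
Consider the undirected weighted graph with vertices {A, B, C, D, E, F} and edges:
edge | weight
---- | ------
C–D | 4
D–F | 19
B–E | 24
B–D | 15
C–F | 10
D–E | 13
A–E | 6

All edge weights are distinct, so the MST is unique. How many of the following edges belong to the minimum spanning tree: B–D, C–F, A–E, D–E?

Kruskal's algorithm — process edges by increasing weight (ties by edge label):
C–D (4): add. Components now {A} {B} {C,D} {E} {F}
A–E (6): add. Components now {A,E} {B} {C,D} {F}
C–F (10): add. Components now {A,E} {B} {C,D,F}
D–E (13): add. Components now {A,C,D,E,F} {B}
B–D (15): add. Components now {A,B,C,D,E,F}
MST edge set: {C–D, A–E, C–F, D–E, B–D}.
Of the listed edges, {B–D, C–F, A–E, D–E} are in the MST → 4.

4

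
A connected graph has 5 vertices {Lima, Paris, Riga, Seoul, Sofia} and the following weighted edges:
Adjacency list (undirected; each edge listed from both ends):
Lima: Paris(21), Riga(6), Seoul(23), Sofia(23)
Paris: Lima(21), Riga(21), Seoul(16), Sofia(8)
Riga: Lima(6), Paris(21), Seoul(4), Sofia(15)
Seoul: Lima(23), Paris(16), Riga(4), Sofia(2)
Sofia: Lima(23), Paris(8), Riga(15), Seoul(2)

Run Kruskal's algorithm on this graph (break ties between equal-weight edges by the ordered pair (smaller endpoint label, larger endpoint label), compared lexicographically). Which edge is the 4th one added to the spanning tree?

Paris-Sofia

Kruskal: consider edges lightest-first.
Seoul—Sofia (2): add. Components now {Paris} {Seoul,Sofia} {Lima} {Riga}
Riga—Seoul (4): add. Components now {Paris} {Riga,Seoul,Sofia} {Lima}
Lima—Riga (6): add. Components now {Paris} {Lima,Riga,Seoul,Sofia}
Paris—Sofia (8): add. Components now {Lima,Paris,Riga,Seoul,Sofia}
The 4th edge added is Paris—Sofia.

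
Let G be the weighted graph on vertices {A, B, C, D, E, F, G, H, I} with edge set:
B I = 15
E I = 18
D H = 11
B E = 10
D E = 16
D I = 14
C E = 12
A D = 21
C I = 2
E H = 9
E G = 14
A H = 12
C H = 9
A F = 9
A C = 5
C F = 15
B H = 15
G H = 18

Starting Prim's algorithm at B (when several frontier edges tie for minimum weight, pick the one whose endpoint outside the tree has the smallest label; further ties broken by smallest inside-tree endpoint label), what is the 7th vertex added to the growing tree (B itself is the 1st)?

Prim's algorithm from B:
Step 1: cheapest edge leaving the tree is B E (10); add E.
Step 2: cheapest edge leaving the tree is E H (9); add H.
Step 3: cheapest edge leaving the tree is C H (9); add C.
Step 4: cheapest edge leaving the tree is C I (2); add I.
Step 5: cheapest edge leaving the tree is A C (5); add A.
Step 6: cheapest edge leaving the tree is A F (9); add F.
Step 7: cheapest edge leaving the tree is D H (11); add D.
Step 8: cheapest edge leaving the tree is E G (14); add G.
Vertex order: B, E, H, C, I, A, F, D, G. The 7th vertex is F.

F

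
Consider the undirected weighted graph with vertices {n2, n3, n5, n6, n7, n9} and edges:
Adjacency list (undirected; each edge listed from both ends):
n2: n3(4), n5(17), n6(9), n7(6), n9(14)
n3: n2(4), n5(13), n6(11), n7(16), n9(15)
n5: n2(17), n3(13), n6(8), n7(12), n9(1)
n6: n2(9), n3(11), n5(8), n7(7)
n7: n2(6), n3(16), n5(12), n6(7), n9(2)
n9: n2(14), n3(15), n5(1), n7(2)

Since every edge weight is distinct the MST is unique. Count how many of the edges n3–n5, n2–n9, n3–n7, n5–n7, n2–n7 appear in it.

1

Kruskal's algorithm — process edges by increasing weight (ties by edge label):
n5–n9 (1): add. Components now {n7} {n3} {n5,n9} {n6} {n2}
n7–n9 (2): add. Components now {n5,n7,n9} {n3} {n6} {n2}
n2–n3 (4): add. Components now {n5,n7,n9} {n2,n3} {n6}
n2–n7 (6): add. Components now {n2,n3,n5,n7,n9} {n6}
n6–n7 (7): add. Components now {n2,n3,n5,n6,n7,n9}
MST edge set: {n5–n9, n7–n9, n2–n3, n2–n7, n6–n7}.
Of the listed edges, {n2–n7} are in the MST → 1.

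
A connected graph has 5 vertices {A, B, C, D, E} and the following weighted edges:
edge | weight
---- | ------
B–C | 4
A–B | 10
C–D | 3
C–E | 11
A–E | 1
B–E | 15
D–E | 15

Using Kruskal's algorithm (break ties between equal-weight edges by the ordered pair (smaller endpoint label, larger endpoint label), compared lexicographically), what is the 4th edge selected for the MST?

A-B

Kruskal: consider edges lightest-first.
A–E (1): add — endpoints in different components.
C–D (3): add — endpoints in different components.
B–C (4): add — endpoints in different components.
A–B (10): add — endpoints in different components.
The 4th edge added is A–B.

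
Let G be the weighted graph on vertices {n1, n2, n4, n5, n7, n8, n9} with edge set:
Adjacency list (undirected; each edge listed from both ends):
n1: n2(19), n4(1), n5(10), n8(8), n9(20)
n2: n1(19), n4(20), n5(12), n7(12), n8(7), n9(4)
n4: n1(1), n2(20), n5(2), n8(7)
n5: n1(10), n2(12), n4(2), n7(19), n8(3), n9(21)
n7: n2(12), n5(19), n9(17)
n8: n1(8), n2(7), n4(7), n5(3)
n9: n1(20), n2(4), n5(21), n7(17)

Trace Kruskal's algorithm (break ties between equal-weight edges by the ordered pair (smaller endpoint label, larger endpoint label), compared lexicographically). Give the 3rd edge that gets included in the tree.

n5-n8

Sort edges by weight, then run Kruskal:
n1—n4 (1): add. Components now {n8} {n9} {n2} {n1,n4} {n5} {n7}
n4—n5 (2): add. Components now {n8} {n9} {n2} {n1,n4,n5} {n7}
n5—n8 (3): add. Components now {n1,n4,n5,n8} {n9} {n2} {n7}
n2—n9 (4): add. Components now {n1,n4,n5,n8} {n2,n9} {n7}
n2—n8 (7): add. Components now {n1,n2,n4,n5,n8,n9} {n7}
n4—n8 (7): skip — n8 and n4 already connected.
n1—n8 (8): skip — n8 and n1 already connected.
n1—n5 (10): skip — n1 and n5 already connected.
n2—n5 (12): skip — n2 and n5 already connected.
n2—n7 (12): add. Components now {n1,n2,n4,n5,n7,n8,n9}
The 3rd edge added is n5—n8.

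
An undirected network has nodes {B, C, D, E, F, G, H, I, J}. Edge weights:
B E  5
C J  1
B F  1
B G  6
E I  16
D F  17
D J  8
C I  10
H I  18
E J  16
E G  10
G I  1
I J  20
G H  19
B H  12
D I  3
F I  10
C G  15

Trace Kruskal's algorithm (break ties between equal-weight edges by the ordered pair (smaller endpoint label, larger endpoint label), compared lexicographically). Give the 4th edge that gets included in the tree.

Kruskal's algorithm — process edges by increasing weight (ties by edge label):
B F (1): add — endpoints in different components.
C J (1): add — endpoints in different components.
G I (1): add — endpoints in different components.
D I (3): add — endpoints in different components.
B E (5): add — endpoints in different components.
B G (6): add — endpoints in different components.
D J (8): add — endpoints in different components.
C I (10): skip — C and I already connected.
E G (10): skip — E and G already connected.
F I (10): skip — F and I already connected.
B H (12): add — endpoints in different components.
The 4th edge added is D I.

D-I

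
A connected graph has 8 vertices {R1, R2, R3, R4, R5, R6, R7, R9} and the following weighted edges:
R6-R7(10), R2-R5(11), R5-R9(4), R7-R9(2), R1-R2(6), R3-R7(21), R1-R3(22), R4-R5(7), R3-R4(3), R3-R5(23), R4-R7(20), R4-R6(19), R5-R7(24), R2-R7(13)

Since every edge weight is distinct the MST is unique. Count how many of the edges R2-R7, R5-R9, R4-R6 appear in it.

1

Kruskal: consider edges lightest-first.
R7-R9 (2): add — endpoints in different components.
R3-R4 (3): add — endpoints in different components.
R5-R9 (4): add — endpoints in different components.
R1-R2 (6): add — endpoints in different components.
R4-R5 (7): add — endpoints in different components.
R6-R7 (10): add — endpoints in different components.
R2-R5 (11): add — endpoints in different components.
MST edge set: {R7-R9, R3-R4, R5-R9, R1-R2, R4-R5, R6-R7, R2-R5}.
Of the listed edges, {R5-R9} are in the MST → 1.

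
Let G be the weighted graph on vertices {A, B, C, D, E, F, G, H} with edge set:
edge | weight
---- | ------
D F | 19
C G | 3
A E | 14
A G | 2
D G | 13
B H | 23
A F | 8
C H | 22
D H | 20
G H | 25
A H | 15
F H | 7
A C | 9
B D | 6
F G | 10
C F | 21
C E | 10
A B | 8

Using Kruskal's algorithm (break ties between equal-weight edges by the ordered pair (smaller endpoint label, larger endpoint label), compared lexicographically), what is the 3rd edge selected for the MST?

Kruskal's algorithm — process edges by increasing weight (ties by edge label):
A G (2): add — endpoints in different components.
C G (3): add — endpoints in different components.
B D (6): add — endpoints in different components.
F H (7): add — endpoints in different components.
A B (8): add — endpoints in different components.
A F (8): add — endpoints in different components.
A C (9): skip — A and C already connected.
C E (10): add — endpoints in different components.
The 3rd edge added is B D.

B-D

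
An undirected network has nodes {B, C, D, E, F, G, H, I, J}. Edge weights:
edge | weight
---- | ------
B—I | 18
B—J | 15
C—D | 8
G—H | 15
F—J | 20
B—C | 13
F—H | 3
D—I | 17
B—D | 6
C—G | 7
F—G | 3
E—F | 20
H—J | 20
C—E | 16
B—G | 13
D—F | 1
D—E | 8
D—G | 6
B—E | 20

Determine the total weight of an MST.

Grow the tree from G using Prim:
Step 1: cheapest edge leaving the tree is F—G (3); add F.
Step 2: cheapest edge leaving the tree is D—F (1); add D.
Step 3: cheapest edge leaving the tree is F—H (3); add H.
Step 4: cheapest edge leaving the tree is B—D (6); add B.
Step 5: cheapest edge leaving the tree is C—G (7); add C.
Step 6: cheapest edge leaving the tree is D—E (8); add E.
Step 7: cheapest edge leaving the tree is B—J (15); add J.
Step 8: cheapest edge leaving the tree is D—I (17); add I.
MST edges: F—G, D—F, F—H, B—D, C—G, D—E, B—J, D—I; total weight 3+1+3+6+7+8+15+17 = 60.

60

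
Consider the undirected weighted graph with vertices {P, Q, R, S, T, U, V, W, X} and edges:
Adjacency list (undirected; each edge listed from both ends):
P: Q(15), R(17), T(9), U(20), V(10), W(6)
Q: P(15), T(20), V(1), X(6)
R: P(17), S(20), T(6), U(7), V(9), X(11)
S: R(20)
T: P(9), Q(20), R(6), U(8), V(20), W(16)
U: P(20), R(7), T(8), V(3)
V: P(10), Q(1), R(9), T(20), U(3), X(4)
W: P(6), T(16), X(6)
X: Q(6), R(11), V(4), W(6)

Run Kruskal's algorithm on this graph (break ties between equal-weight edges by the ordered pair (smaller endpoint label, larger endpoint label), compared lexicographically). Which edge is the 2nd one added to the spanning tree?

Kruskal: consider edges lightest-first.
Q-V (1): add — endpoints in different components.
U-V (3): add — endpoints in different components.
V-X (4): add — endpoints in different components.
P-W (6): add — endpoints in different components.
Q-X (6): skip — X and Q already connected.
R-T (6): add — endpoints in different components.
W-X (6): add — endpoints in different components.
R-U (7): add — endpoints in different components.
T-U (8): skip — T and U already connected.
P-T (9): skip — T and P already connected.
R-V (9): skip — R and V already connected.
P-V (10): skip — V and P already connected.
R-X (11): skip — R and X already connected.
P-Q (15): skip — P and Q already connected.
T-W (16): skip — T and W already connected.
P-R (17): skip — R and P already connected.
P-U (20): skip — U and P already connected.
Q-T (20): skip — T and Q already connected.
R-S (20): add — endpoints in different components.
The 2nd edge added is U-V.

U-V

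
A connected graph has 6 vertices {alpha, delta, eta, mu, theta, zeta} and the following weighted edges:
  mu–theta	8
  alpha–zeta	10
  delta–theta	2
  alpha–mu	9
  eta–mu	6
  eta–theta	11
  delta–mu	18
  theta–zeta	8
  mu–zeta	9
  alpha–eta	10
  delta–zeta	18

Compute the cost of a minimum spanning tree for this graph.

Prim, starting at delta.
Step 1: cheapest edge leaving the tree is delta–theta (2); add theta.
Step 2: cheapest edge leaving the tree is mu–theta (8); add mu.
Step 3: cheapest edge leaving the tree is eta–mu (6); add eta.
Step 4: cheapest edge leaving the tree is theta–zeta (8); add zeta.
Step 5: cheapest edge leaving the tree is alpha–mu (9); add alpha.
MST edges: delta–theta, mu–theta, eta–mu, theta–zeta, alpha–mu; total weight 2+8+6+8+9 = 33.

33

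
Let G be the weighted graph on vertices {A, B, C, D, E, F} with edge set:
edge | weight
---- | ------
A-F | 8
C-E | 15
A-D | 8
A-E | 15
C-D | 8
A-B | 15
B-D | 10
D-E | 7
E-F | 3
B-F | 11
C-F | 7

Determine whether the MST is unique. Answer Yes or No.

No

Kruskal: consider edges lightest-first.
E-F (3): add — endpoints in different components.
C-F (7): add — endpoints in different components.
D-E (7): add — endpoints in different components.
A-D (8): add — endpoints in different components.
A-F (8): skip — A and F already connected.
C-D (8): skip — C and D already connected.
B-D (10): add — endpoints in different components.
Non-tree edge A-F has weight 8, equal to the heaviest edge on its tree cycle — swapping gives another MST of the same weight. Not unique.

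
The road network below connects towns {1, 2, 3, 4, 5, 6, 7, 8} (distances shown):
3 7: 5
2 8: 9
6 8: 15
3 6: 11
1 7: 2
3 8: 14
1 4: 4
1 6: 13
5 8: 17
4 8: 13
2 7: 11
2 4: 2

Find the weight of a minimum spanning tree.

Kruskal: consider edges lightest-first.
1 7 (2): add — endpoints in different components.
2 4 (2): add — endpoints in different components.
1 4 (4): add — endpoints in different components.
3 7 (5): add — endpoints in different components.
2 8 (9): add — endpoints in different components.
2 7 (11): skip — 2 and 7 already connected.
3 6 (11): add — endpoints in different components.
1 6 (13): skip — 1 and 6 already connected.
4 8 (13): skip — 4 and 8 already connected.
3 8 (14): skip — 3 and 8 already connected.
6 8 (15): skip — 6 and 8 already connected.
5 8 (17): add — endpoints in different components.
MST edges: 1 7, 2 4, 1 4, 3 7, 2 8, 3 6, 5 8; total weight 2+2+4+5+9+11+17 = 50.

50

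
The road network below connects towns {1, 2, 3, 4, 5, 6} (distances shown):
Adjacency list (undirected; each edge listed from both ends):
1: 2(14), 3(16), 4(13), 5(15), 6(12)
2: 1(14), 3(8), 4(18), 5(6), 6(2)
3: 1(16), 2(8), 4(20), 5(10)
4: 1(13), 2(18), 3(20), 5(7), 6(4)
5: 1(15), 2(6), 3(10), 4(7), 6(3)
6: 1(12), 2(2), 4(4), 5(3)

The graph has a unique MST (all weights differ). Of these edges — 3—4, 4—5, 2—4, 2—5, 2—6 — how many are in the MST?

1

Kruskal's algorithm — process edges by increasing weight (ties by edge label):
2—6 (2): add. Components now {1} {2,6} {3} {4} {5}
5—6 (3): add. Components now {1} {2,5,6} {3} {4}
4—6 (4): add. Components now {1} {2,4,5,6} {3}
2—5 (6): skip — 2 and 5 already connected.
4—5 (7): skip — 4 and 5 already connected.
2—3 (8): add. Components now {1} {2,3,4,5,6}
3—5 (10): skip — 3 and 5 already connected.
1—6 (12): add. Components now {1,2,3,4,5,6}
MST edge set: {2—6, 5—6, 4—6, 2—3, 1—6}.
Of the listed edges, {2—6} are in the MST → 1.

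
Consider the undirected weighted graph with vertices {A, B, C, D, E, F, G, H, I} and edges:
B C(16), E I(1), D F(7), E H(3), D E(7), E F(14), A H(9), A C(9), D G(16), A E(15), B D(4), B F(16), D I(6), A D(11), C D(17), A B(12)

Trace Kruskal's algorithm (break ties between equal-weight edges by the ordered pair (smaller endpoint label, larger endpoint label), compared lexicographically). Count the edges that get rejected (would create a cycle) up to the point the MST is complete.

Kruskal's algorithm — process edges by increasing weight (ties by edge label):
E I (1): add — endpoints in different components.
E H (3): add — endpoints in different components.
B D (4): add — endpoints in different components.
D I (6): add — endpoints in different components.
D E (7): skip — D and E already connected.
D F (7): add — endpoints in different components.
A C (9): add — endpoints in different components.
A H (9): add — endpoints in different components.
A D (11): skip — A and D already connected.
A B (12): skip — A and B already connected.
E F (14): skip — E and F already connected.
A E (15): skip — A and E already connected.
B C (16): skip — B and C already connected.
B F (16): skip — B and F already connected.
D G (16): add — endpoints in different components.
Edges rejected before the tree was complete: 7.

7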